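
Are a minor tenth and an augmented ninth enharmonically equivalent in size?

Yes

Both span 15 semitones: a minor tenth and an augmented ninth are the same chromatic distance.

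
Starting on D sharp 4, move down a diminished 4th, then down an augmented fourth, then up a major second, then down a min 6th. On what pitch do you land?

Down a diminished fourth from D#4: A##3 (4 semitones down).
Down an augmented fourth from A##3: E#3 (6 semitones down).
Up a major second from E#3: F##3 (2 semitones up).
A minor sixth down from F##3 is A##2.

A double-sharp 2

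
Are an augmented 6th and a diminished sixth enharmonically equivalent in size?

No

10 semitones (augmented sixth) vs 7 semitones (diminished sixth): not equal.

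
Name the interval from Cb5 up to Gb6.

C to G spans five letter names (C-D-E-F-G), plus an octave — that makes it a twelfth of some quality.
Cb5 to Gb6 is 19 semitones, matching the perfect twelfth exactly, so the quality is perfect.
(Equivalently, a compound perfect fifth: a perfect fifth plus an octave.)

perfect twelfth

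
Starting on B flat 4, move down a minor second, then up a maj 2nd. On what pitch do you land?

B 4

Bb4 down a minor second → A4 (1 semitone).
A4 up a major second → B4 (2 semitones).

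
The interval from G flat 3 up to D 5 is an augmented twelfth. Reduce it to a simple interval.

Subtracting seven from the interval number removes an octave: 12 − 7 = 5.
Quality carries through unchanged, so the simple form is an augmented fifth.

augmented fifth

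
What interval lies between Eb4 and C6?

major 13th

E to C spans six letter names (E-F-G-A-B-C), plus an octave: a thirteenth.
Counting semitones, Eb4→C6 is 21, which is the major thirteenth.
(Equivalently, a compound major sixth: a major sixth plus an octave.)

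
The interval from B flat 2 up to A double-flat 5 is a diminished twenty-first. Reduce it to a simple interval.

Take out 2 octaves (14 from the number): 21 − 14 = 7.
That makes a diminished twenty-first a compound diminished seventh — 2 octaves plus a diminished seventh.

d7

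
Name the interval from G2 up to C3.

G to C spans four letter names (G-A-B-C) — that makes it a fourth of some quality.
Counting semitones, G2→C3 is 5, which is the perfect fourth.

perfect fourth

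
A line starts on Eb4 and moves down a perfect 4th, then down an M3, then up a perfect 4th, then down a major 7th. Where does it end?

Dbb3

Down a perfect fourth from Eb4: Bb3 (5 semitones down).
Down a major third from Bb3: Gb3 (4 semitones down).
Up a perfect fourth from Gb3: Cb4 (5 semitones up).
Down a major seventh from Cb4: Dbb3 (11 semitones down).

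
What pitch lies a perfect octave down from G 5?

G 4

An octave keeps the letter name G, an octave down from G.
A perfect octave is 12 semitones; 12 semitones down from G5 gives G4.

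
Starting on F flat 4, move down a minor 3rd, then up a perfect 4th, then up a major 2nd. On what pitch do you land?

A flat 4

Fb4 down a minor third → Db4 (3 semitones).
A perfect fourth up from Db4 is Gb4.
A major second up from Gb4 is Ab4.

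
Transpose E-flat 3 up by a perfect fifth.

B-flat 3

The fifth takes the letter from E up to B.
A perfect fifth is 7 semitones; 7 semitones up from Eb3 gives Bb3.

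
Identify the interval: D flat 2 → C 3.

major seventh

D to C spans seven letter names (D-E-F-G-A-B-C), so the interval is some kind of seventh.
Counting semitones, Db2→C3 is 11, which is the major seventh.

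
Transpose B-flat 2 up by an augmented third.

Counting three letter names up from B lands on D.
An augmented third is 5 semitones; 5 semitones up from Bb2 gives D#3.

D-sharp 3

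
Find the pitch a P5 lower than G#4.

Counting five letter names down from G lands on C.
Moving 7 semitones down from G#4 (the size of a perfect fifth) reaches C#4.

C#4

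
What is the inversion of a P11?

perfect fifth

First reduce the compound perfect eleventh to its simple form, a perfect fourth.
Inverted interval numbers add to nine, so a fourth pairs with a fifth (4 + 5 = 9).
The quality also flips — perfect stays perfect — giving a perfect fifth.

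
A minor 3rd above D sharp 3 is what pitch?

F sharp 3

Three letter names up from D: F.
A minor third spans 3 semitones, so from D#3 the target pitch is F#3.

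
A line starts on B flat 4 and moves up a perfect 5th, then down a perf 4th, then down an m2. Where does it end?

Bb4 up a perfect fifth → F5 (7 semitones).
Down a perfect fourth from F5: C5 (5 semitones down).
A minor second down from C5 is B4.

B 4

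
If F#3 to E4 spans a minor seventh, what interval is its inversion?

Interval numbers invert to sum to nine: 7 + 2 = 9, so a seventh inverts to a second.
The quality also flips — minor becomes major — giving a major second.

major 2nd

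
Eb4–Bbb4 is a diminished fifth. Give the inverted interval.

augmented fourth

Inverted interval numbers add to nine, so a fifth pairs with a fourth (5 + 4 = 9).
Quality inverts too: diminished becomes augmented. That makes the inversion an augmented fourth.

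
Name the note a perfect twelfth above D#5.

The twelfth's letter: D up five letter names plus an octave → A.
A perfect twelfth spans 19 semitones, so from D#5 the target pitch is A#6.

A#6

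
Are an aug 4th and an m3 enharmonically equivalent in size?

No

An augmented fourth is 6 semitones but a minor third is 3 semitones — different sizes.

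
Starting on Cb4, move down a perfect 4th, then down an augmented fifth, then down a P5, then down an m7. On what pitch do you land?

Gbb1

Cb4 down a perfect fourth → Gb3 (5 semitones).
Gb3 down an augmented fifth → Cbb3 (8 semitones).
Cbb3 down a perfect fifth → Fbb2 (7 semitones).
Down a minor seventh from Fbb2: Gbb1 (10 semitones down).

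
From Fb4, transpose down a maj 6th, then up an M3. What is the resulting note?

Fb4 down a major sixth → Abb3 (9 semitones).
A major third up from Abb3 is Cb4.

Cb4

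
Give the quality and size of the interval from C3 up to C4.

perfect octave

C to C is the same letter name, plus an octave: an octave.
Counting semitones, C3→C4 is 12, which is the perfect octave.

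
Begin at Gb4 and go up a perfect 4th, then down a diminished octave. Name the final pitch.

A perfect fourth up from Gb4 is Cb5.
Down a diminished octave from Cb5: C4 (11 semitones down).

C4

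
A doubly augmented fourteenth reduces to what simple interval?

AA7

Subtracting seven from the interval number removes an octave: 14 − 7 = 7.
That makes a doubly augmented fourteenth a compound doubly augmented seventh — an octave plus a doubly augmented seventh.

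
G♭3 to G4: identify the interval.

G to G is the same letter name, plus an octave: an octave.
Gb3 to G4 spans 13 semitones — one semitone wider than the perfect octave (12) — giving an augmented octave.

A8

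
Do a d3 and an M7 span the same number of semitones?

2 semitones (diminished third) vs 11 semitones (major seventh): not equal.

No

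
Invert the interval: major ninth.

First reduce the compound major ninth to its simple form, a major second.
Interval numbers invert to sum to nine: 2 + 7 = 9, so a second inverts to a seventh.
And major becomes minor under inversion, so we get a minor seventh.

minor seventh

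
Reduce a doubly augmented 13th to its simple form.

Each octave removed subtracts seven from the number: 13 − 7 = 6.
That makes a doubly augmented thirteenth a compound doubly augmented sixth — an octave plus a doubly augmented sixth.

doubly augmented 6th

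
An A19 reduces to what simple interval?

Subtracting seven from the interval number removes an octave: 19 − 14 = 5.
Quality carries through unchanged, so the simple form is an augmented fifth.

augmented 5th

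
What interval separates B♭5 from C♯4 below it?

d14

Descending from Bb5 to C#4 is the same interval as ascending C#4 to Bb5.
C to B spans seven letter names (C-D-E-F-G-A-B), plus an octave: a fourteenth.
A major fourteenth would be 23 semitones; C#4 to Bb5 is 21, two semitones narrower, so the interval is diminished.
(Equivalently, a compound diminished seventh: a diminished seventh plus an octave.)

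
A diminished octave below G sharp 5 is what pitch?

G double-sharp 4

An octave keeps the letter name G, an octave down from G.
A diminished octave spans 11 semitones, so from G#5 the target pitch is G##4.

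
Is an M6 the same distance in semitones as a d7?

Yes

A major sixth spans 9 semitones, and a diminished seventh also spans 9 semitones — they're enharmonic.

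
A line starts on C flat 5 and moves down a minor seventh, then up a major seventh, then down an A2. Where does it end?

B double-flat 4

Down a minor seventh from Cb5: Db4 (10 semitones down).
A major seventh up from Db4 is C5.
C5 down an augmented second → Bbb4 (3 semitones).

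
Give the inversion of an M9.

minor seventh

First reduce the compound major ninth to its simple form, a major second.
The rule of nine gives the new number: 9 − 2 = 7, so a second becomes a seventh.
And major becomes minor under inversion, so we get a minor seventh.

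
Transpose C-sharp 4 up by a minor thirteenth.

Six letters up from C (plus an octave) reaches A.
Moving 20 semitones up from C#4 (the size of a minor thirteenth) reaches A5.

A 5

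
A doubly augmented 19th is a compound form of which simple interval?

doubly augmented fifth

Each octave removed subtracts seven from the number: 19 − 14 = 5.
So a doubly augmented nineteenth is 2 octaves plus a doubly augmented fifth. The quality is unchanged.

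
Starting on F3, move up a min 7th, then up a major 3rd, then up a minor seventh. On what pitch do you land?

F5

A minor seventh up from F3 is Eb4.
Eb4 up a major third → G4 (4 semitones).
Up a minor seventh from G4: F5 (10 semitones up).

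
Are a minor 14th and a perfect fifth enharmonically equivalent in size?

A minor fourteenth spans 22 semitones; a perfect fifth spans 7 semitones. They differ by 15.

No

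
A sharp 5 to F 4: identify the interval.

augmented 10th

Descending from A#5 to F4 is the same interval as ascending F4 to A#5.
F to A spans three letter names (F-G-A), plus an octave: a tenth.
The major tenth is 16 semitones; here we have 17, one semitone wider: augmented.
(Equivalently, a compound augmented third: an augmented third plus an octave.)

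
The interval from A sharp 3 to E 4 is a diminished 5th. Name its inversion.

The rule of nine gives the new number: 9 − 5 = 4, so a fifth becomes a fourth.
The quality also flips — diminished becomes augmented — giving an augmented fourth.

augmented 4th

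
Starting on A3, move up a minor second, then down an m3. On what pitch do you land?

Up a minor second from A3: Bb3 (1 semitone up).
Down a minor third from Bb3: G3 (3 semitones down).

G3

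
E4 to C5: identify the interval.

E to C spans six letter names (E-F-G-A-B-C): a sixth.
E4 to C5 is 8 semitones, a half step short of the major sixth (9), so this is minor.

minor 6th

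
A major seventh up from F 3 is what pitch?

E 4

Counting seven letter names up from F lands on E.
A major seventh spans 11 semitones, so from F3 the target pitch is E4.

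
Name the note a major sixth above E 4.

The sixth takes the letter from E up to C.
Moving 9 semitones up from E4 (the size of a major sixth) reaches C#5.

C-sharp 5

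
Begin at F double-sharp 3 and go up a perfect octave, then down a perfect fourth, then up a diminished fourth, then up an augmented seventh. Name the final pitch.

E double-sharp 5

F##3 up a perfect octave → F##4 (12 semitones).
Down a perfect fourth from F##4: C##4 (5 semitones down).
Up a diminished fourth from C##4: F#4 (4 semitones up).
Up an augmented seventh from F#4: E##5 (12 semitones up).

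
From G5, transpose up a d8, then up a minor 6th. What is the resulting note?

Ebb7

G5 up a diminished octave → Gb6 (11 semitones).
A minor sixth up from Gb6 is Ebb7.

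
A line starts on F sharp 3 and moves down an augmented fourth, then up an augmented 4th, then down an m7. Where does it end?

G sharp 2

Down an augmented fourth from F#3: C3 (6 semitones down).
An augmented fourth up from C3 is F#3.
Down a minor seventh from F#3: G#2 (10 semitones down).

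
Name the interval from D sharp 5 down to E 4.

Descending from D#5 to E4 is the same interval as ascending E4 to D#5.
E to D spans seven letter names (E-F-G-A-B-C-D) — that makes it a seventh of some quality.
The major seventh spans 11 semitones, and E4 to D#5 is exactly 11 semitones — so this is a major seventh.

major seventh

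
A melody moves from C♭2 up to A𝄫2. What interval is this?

C to A spans six letter names (C-D-E-F-G-A) — that makes it a sixth of some quality.
At 8 semitones, Cb2→Abb2 falls one short of a major sixth: minor.

m6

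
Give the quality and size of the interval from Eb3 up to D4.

E to D spans seven letter names (E-F-G-A-B-C-D), so the interval is some kind of seventh.
The major seventh spans 11 semitones, and Eb3 to D4 is exactly 11 semitones — so this is a major seventh.

major seventh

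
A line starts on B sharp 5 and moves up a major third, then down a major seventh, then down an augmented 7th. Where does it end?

Up a major third from B#5: D##6 (4 semitones up).
A major seventh down from D##6 is E#5.
An augmented seventh down from E#5 is F4.

F 4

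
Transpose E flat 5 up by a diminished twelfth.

B double-flat 6

Counting five letter names plus an octave up from E lands on B.
A diminished twelfth is 18 semitones; 18 semitones up from Eb5 gives Bbb6.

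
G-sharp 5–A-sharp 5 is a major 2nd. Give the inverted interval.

minor seventh

Interval numbers invert to sum to nine: 2 + 7 = 9, so a second inverts to a seventh.
And major becomes minor under inversion, so we get a minor seventh.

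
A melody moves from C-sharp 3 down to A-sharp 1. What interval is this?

minor 10th

Descending from C#3 to A#1 is the same interval as ascending A#1 to C#3.
A to C spans three letter names (A-B-C), plus an octave, so the interval is some kind of tenth.
A major tenth would be 16 semitones, but A#1 to C#3 is 15 — one semitone narrower, making it a minor tenth.
(Equivalently, a compound minor third: a minor third plus an octave.)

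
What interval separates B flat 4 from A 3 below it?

minor 9th

Descending from Bb4 to A3 is the same interval as ascending A3 to Bb4.
A to B spans two letter names (A-B), plus an octave, so the interval is some kind of ninth.
A3 to Bb4 is 13 semitones, a half step short of the major ninth (14), so this is minor.
(Equivalently, a compound minor second: a minor second plus an octave.)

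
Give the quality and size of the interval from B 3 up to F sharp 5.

perfect twelfth

B to F spans five letter names (B-C-D-E-F), plus an octave: a twelfth.
The perfect twelfth spans 19 semitones, and B3 to F#5 is exactly 19 semitones — so this is a perfect twelfth.
(Equivalently, a compound perfect fifth: a perfect fifth plus an octave.)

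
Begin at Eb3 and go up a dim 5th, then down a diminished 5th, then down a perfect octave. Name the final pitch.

Eb2

Eb3 up a diminished fifth → Bbb3 (6 semitones).
Down a diminished fifth from Bbb3: Eb3 (6 semitones down).
Eb3 down a perfect octave → Eb2 (12 semitones).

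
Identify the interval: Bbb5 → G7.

B to G spans six letter names (B-C-D-E-F-G), plus an octave, so the interval is some kind of thirteenth.
Bbb5 to G7 spans 22 semitones — one semitone wider than the major thirteenth (21) — giving an augmented thirteenth.
(Equivalently, a compound augmented sixth: an augmented sixth plus an octave.)

augmented thirteenth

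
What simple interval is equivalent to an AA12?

doubly augmented fifth

Each octave removed subtracts seven from the number: 12 − 7 = 5.
That makes a doubly augmented twelfth a compound doubly augmented fifth — an octave plus a doubly augmented fifth.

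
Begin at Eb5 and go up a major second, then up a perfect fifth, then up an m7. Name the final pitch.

Bb6

A major second up from Eb5 is F5.
Up a perfect fifth from F5: C6 (7 semitones up).
C6 up a minor seventh → Bb6 (10 semitones).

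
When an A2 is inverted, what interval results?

d7

Interval numbers invert to sum to nine: 2 + 7 = 9, so a second inverts to a seventh.
Quality inverts too: augmented becomes diminished. That makes the inversion a diminished seventh.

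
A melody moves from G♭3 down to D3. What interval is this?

Descending from Gb3 to D3 is the same interval as ascending D3 to Gb3.
D to G spans four letter names (D-E-F-G): a fourth.
The perfect fourth is 5 semitones; here we have 4, one semitone narrower: diminished.

d4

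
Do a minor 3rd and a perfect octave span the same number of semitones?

No

A minor third spans 3 semitones; a perfect octave spans 12 semitones. They differ by 9.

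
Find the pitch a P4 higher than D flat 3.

G flat 3

Four letter names up from D: G.
Moving 5 semitones up from Db3 (the size of a perfect fourth) reaches Gb3.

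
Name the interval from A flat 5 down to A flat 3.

perfect fifteenth

Descending from Ab5 to Ab3 is the same interval as ascending Ab3 to Ab5.
A to A is the same letter name, plus 2 octaves, so the interval is some kind of fifteenth.
Ab3 to Ab5 is 24 semitones, matching the perfect fifteenth exactly, so the quality is perfect.
(Equivalently, a compound perfect octave: a perfect octave plus an octave.)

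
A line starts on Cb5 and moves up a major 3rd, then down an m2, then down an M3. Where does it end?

Up a major third from Cb5: Eb5 (4 semitones up).
Eb5 down a minor second → D5 (1 semitone).
A major third down from D5 is Bb4.

Bb4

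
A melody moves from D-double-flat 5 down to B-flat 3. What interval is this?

Descending from Dbb5 to Bb3 is the same interval as ascending Bb3 to Dbb5.
B to D spans three letter names (B-C-D), plus an octave: a tenth.
A major tenth would be 16 semitones; Bb3 to Dbb5 is 14, two semitones narrower, so the interval is diminished.
(Equivalently, a compound diminished third: a diminished third plus an octave.)

diminished tenth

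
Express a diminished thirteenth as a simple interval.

d6

Subtracting seven from the interval number removes an octave: 13 − 7 = 6.
So a diminished thirteenth is an octave plus a diminished sixth. The quality is unchanged.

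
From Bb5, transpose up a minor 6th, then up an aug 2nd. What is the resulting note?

A minor sixth up from Bb5 is Gb6.
Up an augmented second from Gb6: A6 (3 semitones up).

A6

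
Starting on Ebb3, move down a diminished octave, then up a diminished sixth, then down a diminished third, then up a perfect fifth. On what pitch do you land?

Ebb3 down a diminished octave → Eb2 (11 semitones).
A diminished sixth up from Eb2 is Cbb3.
Down a diminished third from Cbb3: Ab2 (2 semitones down).
Ab2 up a perfect fifth → Eb3 (7 semitones).

Eb3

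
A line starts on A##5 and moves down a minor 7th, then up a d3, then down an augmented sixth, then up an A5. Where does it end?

A minor seventh down from A##5 is B##4.
B##4 up a diminished third → D#5 (2 semitones).
D#5 down an augmented sixth → F4 (10 semitones).
F4 up an augmented fifth → C#5 (8 semitones).

C#5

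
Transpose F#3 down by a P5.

B2

Counting five letter names down from F lands on B.
A perfect fifth spans 7 semitones, so from F#3 the target pitch is B2.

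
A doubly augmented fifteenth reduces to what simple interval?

doubly augmented 8th

Subtracting seven from the interval number removes an octave: 15 − 7 = 8.
Quality carries through unchanged, so the simple form is a doubly augmented octave.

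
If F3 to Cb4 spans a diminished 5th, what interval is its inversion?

augmented fourth

Inverted interval numbers add to nine, so a fifth pairs with a fourth (5 + 4 = 9).
The quality also flips — diminished becomes augmented — giving an augmented fourth.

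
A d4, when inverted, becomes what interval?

Inverted interval numbers add to nine, so a fourth pairs with a fifth (4 + 5 = 9).
And diminished becomes augmented under inversion, so we get an augmented fifth.

A5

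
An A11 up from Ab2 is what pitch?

D4

Four letters up from A (plus an octave) reaches D.
An augmented eleventh spans 18 semitones, so from Ab2 the target pitch is D4.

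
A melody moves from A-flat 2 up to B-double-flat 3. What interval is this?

A to B spans two letter names (A-B), plus an octave, so the interval is some kind of ninth.
Ab2 to Bbb3 is 13 semitones, a half step short of the major ninth (14), so this is minor.
(Equivalently, a compound minor second: a minor second plus an octave.)

minor ninth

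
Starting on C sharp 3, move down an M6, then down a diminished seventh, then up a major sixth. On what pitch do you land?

C#3 down a major sixth → E2 (9 semitones).
A diminished seventh down from E2 is F##1.
Up a major sixth from F##1: D##2 (9 semitones up).

D double-sharp 2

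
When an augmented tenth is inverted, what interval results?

diminished 6th

First reduce the compound augmented tenth to its simple form, an augmented third.
Interval numbers invert to sum to nine: 3 + 6 = 9, so a third inverts to a sixth.
The quality also flips — augmented becomes diminished — giving a diminished sixth.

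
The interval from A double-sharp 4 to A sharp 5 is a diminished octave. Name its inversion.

augmented unison

Inverted interval numbers add to nine, so an octave pairs with a unison (8 + 1 = 9).
The quality also flips — diminished becomes augmented — giving an augmented unison.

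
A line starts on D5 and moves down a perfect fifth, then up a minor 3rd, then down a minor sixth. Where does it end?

D4

A perfect fifth down from D5 is G4.
A minor third up from G4 is Bb4.
Bb4 down a minor sixth → D4 (8 semitones).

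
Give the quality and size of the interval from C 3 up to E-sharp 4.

C to E spans three letter names (C-D-E), plus an octave, so the interval is some kind of tenth.
The major tenth is 16 semitones; here we have 17, one semitone wider: augmented.
(Equivalently, a compound augmented third: an augmented third plus an octave.)

A10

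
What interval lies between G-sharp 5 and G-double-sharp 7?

G to G is the same letter name, plus 2 octaves: a fifteenth.
G#5 to G##7 spans 25 semitones — one semitone wider than the perfect fifteenth (24) — giving an augmented fifteenth.
(Equivalently, a compound augmented octave: an augmented octave plus an octave.)

augmented fifteenth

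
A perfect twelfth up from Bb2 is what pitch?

F4

Five letters up from B (plus an octave) reaches F.
A perfect twelfth spans 19 semitones, so from Bb2 the target pitch is F4.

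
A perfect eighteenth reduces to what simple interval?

Take out 2 octaves (14 from the number): 18 − 14 = 4.
That makes a perfect eighteenth a compound perfect fourth — 2 octaves plus a perfect fourth.

perfect 4th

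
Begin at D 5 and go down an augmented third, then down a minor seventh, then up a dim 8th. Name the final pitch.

D5 down an augmented third → Bbb4 (5 semitones).
Down a minor seventh from Bbb4: Cb4 (10 semitones down).
Up a diminished octave from Cb4: Cbb5 (11 semitones up).

C double-flat 5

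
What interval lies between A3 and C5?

A to C spans three letter names (A-B-C), plus an octave, so the interval is some kind of tenth.
A major tenth would be 16 semitones, but A3 to C5 is 15 — one semitone narrower, making it a minor tenth.
(Equivalently, a compound minor third: a minor third plus an octave.)

minor tenth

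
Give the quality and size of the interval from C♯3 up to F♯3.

C to F spans four letter names (C-D-E-F) — that makes it a fourth of some quality.
C#3 to F#3 is 5 semitones, matching the perfect fourth exactly, so the quality is perfect.

perfect 4th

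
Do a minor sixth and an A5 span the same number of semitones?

Yes

A minor sixth spans 8 semitones, and an augmented fifth also spans 8 semitones — they're enharmonic.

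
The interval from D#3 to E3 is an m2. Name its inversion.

major 7th

Interval numbers invert to sum to nine: 2 + 7 = 9, so a second inverts to a seventh.
And minor becomes major under inversion, so we get a major seventh.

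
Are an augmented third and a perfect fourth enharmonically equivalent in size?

Yes

An augmented third = 5 semitones = a perfect fourth; enharmonically equal.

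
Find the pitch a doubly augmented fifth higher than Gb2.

D#3

Five letter names up from G: D.
A doubly augmented fifth is 9 semitones; 9 semitones up from Gb2 gives D#3.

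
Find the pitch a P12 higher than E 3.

The twelfth's letter: E up five letter names plus an octave → B.
A perfect twelfth spans 19 semitones, so from E3 the target pitch is B4.

B 4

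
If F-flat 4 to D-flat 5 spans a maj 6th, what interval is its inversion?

minor third

The rule of nine gives the new number: 9 − 6 = 3, so a sixth becomes a third.
And major becomes minor under inversion, so we get a minor third.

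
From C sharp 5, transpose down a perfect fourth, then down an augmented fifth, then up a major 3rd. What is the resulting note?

E 4

Down a perfect fourth from C#5: G#4 (5 semitones down).
An augmented fifth down from G#4 is C4.
Up a major third from C4: E4 (4 semitones up).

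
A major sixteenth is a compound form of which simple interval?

M2

Each octave removed subtracts seven from the number: 16 − 14 = 2.
Quality carries through unchanged, so the simple form is a major second.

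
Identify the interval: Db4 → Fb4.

minor 3rd

D to F spans three letter names (D-E-F), so the interval is some kind of third.
A major third would be 4 semitones, but Db4 to Fb4 is 3 — one semitone narrower, making it a minor third.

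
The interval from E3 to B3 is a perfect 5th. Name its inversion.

P4

Inverted interval numbers add to nine, so a fifth pairs with a fourth (5 + 4 = 9).
Quality inverts too: perfect stays perfect. That makes the inversion a perfect fourth.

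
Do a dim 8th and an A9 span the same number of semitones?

A diminished octave spans 11 semitones; an augmented ninth spans 15 semitones. They differ by 4.

No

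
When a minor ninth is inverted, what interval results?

First reduce the compound minor ninth to its simple form, a minor second.
Interval numbers invert to sum to nine: 2 + 7 = 9, so a second inverts to a seventh.
Quality inverts too: minor becomes major. That makes the inversion a major seventh.

major 7th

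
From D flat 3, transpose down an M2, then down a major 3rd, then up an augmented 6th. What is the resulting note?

A major second down from Db3 is Cb3.
Cb3 down a major third → Abb2 (4 semitones).
Abb2 up an augmented sixth → F3 (10 semitones).

F 3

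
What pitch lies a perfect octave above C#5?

An octave keeps the letter name C, an octave up from C.
Moving 12 semitones up from C#5 (the size of a perfect octave) reaches C#6.

C#6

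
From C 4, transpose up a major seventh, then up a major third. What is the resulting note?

D sharp 5

C4 up a major seventh → B4 (11 semitones).
B4 up a major third → D#5 (4 semitones).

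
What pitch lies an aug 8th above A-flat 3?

A 4

An octave keeps the letter name A, an octave up from A.
Moving 13 semitones up from Ab3 (the size of an augmented octave) reaches A4.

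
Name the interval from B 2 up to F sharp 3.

B to F spans five letter names (B-C-D-E-F), so the interval is some kind of fifth.
The perfect fifth spans 7 semitones, and B2 to F#3 is exactly 7 semitones — so this is a perfect fifth.

P5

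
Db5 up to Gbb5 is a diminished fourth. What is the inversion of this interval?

Interval numbers invert to sum to nine: 4 + 5 = 9, so a fourth inverts to a fifth.
Quality inverts too: diminished becomes augmented. That makes the inversion an augmented fifth.

A5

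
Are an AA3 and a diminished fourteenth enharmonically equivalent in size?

A doubly augmented third spans 6 semitones; a diminished fourteenth spans 21 semitones. They differ by 15.

No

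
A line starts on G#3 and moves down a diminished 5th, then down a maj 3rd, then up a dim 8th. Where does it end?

A3

Down a diminished fifth from G#3: C##3 (6 semitones down).
C##3 down a major third → A#2 (4 semitones).
A diminished octave up from A#2 is A3.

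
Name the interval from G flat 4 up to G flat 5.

perfect octave

G to G is the same letter name, plus an octave, so the interval is some kind of octave.
Counting semitones, Gb4→Gb5 is 12, which is the perfect octave.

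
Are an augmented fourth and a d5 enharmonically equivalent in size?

An augmented fourth spans 6 semitones, and a diminished fifth also spans 6 semitones — they're enharmonic.

Yes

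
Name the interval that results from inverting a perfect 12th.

First reduce the compound perfect twelfth to its simple form, a perfect fifth.
The rule of nine gives the new number: 9 − 5 = 4, so a fifth becomes a fourth.
Quality inverts too: perfect stays perfect. That makes the inversion a perfect fourth.

perfect fourth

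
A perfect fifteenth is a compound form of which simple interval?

Take out an octave (7 from the number): 15 − 7 = 8.
That makes a perfect fifteenth a compound perfect octave — an octave plus a perfect octave.

perfect 8th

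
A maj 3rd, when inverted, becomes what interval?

m6

The rule of nine gives the new number: 9 − 3 = 6, so a third becomes a sixth.
Quality inverts too: major becomes minor. That makes the inversion a minor sixth.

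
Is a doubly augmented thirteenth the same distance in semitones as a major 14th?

A doubly augmented thirteenth spans 23 semitones, and a major fourteenth also spans 23 semitones — they're enharmonic.

Yes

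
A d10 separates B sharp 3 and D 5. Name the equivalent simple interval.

Take out an octave (7 from the number): 10 − 7 = 3.
So a diminished tenth is an octave plus a diminished third. The quality is unchanged.

diminished 3rd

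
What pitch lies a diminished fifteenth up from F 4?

F flat 6

A fifteenth keeps the letter name F, two octaves up from F.
A diminished fifteenth is 23 semitones; 23 semitones up from F4 gives Fb6.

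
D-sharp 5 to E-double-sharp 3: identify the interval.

Descending from D#5 to E##3 is the same interval as ascending E##3 to D#5.
E to D spans seven letter names (E-F-G-A-B-C-D), plus an octave: a fourteenth.
The major fourteenth is 23 semitones; here we have 21, two semitones narrower: diminished.
(Equivalently, a compound diminished seventh: a diminished seventh plus an octave.)

diminished fourteenth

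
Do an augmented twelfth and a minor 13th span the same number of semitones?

An augmented twelfth spans 20 semitones, and a minor thirteenth also spans 20 semitones — they're enharmonic.

Yes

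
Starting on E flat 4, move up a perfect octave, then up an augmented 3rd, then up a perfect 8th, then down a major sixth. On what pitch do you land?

Up a perfect octave from Eb4: Eb5 (12 semitones up).
Eb5 up an augmented third → G#5 (5 semitones).
Up a perfect octave from G#5: G#6 (12 semitones up).
Down a major sixth from G#6: B5 (9 semitones down).

B 5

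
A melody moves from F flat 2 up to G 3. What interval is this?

augmented ninth

F to G spans two letter names (F-G), plus an octave: a ninth.
The major ninth is 14 semitones; here we have 15, one semitone wider: augmented.
(Equivalently, a compound augmented second: an augmented second plus an octave.)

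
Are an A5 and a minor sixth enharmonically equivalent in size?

Yes

An augmented fifth = 8 semitones = a minor sixth; enharmonically equal.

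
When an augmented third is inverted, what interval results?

diminished 6th

The rule of nine gives the new number: 9 − 3 = 6, so a third becomes a sixth.
Quality inverts too: augmented becomes diminished. That makes the inversion a diminished sixth.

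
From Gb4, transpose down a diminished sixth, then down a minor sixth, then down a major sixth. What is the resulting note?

A diminished sixth down from Gb4 is B3.
Down a minor sixth from B3: D#3 (8 semitones down).
Down a major sixth from D#3: F#2 (9 semitones down).

F#2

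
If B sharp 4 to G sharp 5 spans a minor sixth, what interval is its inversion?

major third

Inverted interval numbers add to nine, so a sixth pairs with a third (6 + 3 = 9).
Quality inverts too: minor becomes major. That makes the inversion a major third.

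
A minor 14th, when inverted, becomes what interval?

First reduce the compound minor fourteenth to its simple form, a minor seventh.
Interval numbers invert to sum to nine: 7 + 2 = 9, so a seventh inverts to a second.
Quality inverts too: minor becomes major. That makes the inversion a major second.

major second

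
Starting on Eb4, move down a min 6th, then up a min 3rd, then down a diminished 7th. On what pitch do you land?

C#3

Down a minor sixth from Eb4: G3 (8 semitones down).
Up a minor third from G3: Bb3 (3 semitones up).
Bb3 down a diminished seventh → C#3 (9 semitones).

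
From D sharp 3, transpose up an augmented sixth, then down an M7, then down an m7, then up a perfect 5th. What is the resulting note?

A double-sharp 2

An augmented sixth up from D#3 is B##3.
Down a major seventh from B##3: C##3 (11 semitones down).
A minor seventh down from C##3 is D##2.
A perfect fifth up from D##2 is A##2.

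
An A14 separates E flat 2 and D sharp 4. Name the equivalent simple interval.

Subtracting seven from the interval number removes an octave: 14 − 7 = 7.
So an augmented fourteenth is an octave plus an augmented seventh. The quality is unchanged.

A7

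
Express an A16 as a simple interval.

Subtracting seven from the interval number removes an octave: 16 − 14 = 2.
Quality carries through unchanged, so the simple form is an augmented second.

augmented 2nd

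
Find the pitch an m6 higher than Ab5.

Fb6

Six letter names up from A: F.
A minor sixth is 8 semitones; 8 semitones up from Ab5 gives Fb6.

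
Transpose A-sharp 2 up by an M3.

Counting three letter names up from A lands on C.
Moving 4 semitones up from A#2 (the size of a major third) reaches C##3.

C-double-sharp 3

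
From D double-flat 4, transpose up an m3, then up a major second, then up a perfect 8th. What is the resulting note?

Dbb4 up a minor third → Fbb4 (3 semitones).
Up a major second from Fbb4: Gbb4 (2 semitones up).
Up a perfect octave from Gbb4: Gbb5 (12 semitones up).

G double-flat 5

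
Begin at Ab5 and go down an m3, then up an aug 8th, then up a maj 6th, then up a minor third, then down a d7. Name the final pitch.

G##6

Ab5 down a minor third → F5 (3 semitones).
F5 up an augmented octave → F#6 (13 semitones).
A major sixth up from F#6 is D#7.
A minor third up from D#7 is F#7.
F#7 down a diminished seventh → G##6 (9 semitones).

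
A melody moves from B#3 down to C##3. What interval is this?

Descending from B#3 to C##3 is the same interval as ascending C##3 to B#3.
C to B spans seven letter names (C-D-E-F-G-A-B): a seventh.
At 10 semitones, C##3→B#3 falls one short of a major seventh: minor.

minor 7th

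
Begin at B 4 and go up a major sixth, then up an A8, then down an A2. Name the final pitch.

B4 up a major sixth → G#5 (9 semitones).
An augmented octave up from G#5 is G##6.
Down an augmented second from G##6: F#6 (3 semitones down).

F sharp 6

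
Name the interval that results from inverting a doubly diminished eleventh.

doubly augmented fifth

First reduce the compound doubly diminished eleventh to its simple form, a doubly diminished fourth.
Interval numbers invert to sum to nine: 4 + 5 = 9, so a fourth inverts to a fifth.
The quality also flips — doubly diminished becomes doubly augmented — giving a doubly augmented fifth.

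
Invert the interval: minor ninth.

major 7th

First reduce the compound minor ninth to its simple form, a minor second.
The rule of nine gives the new number: 9 − 2 = 7, so a second becomes a seventh.
The quality also flips — minor becomes major — giving a major seventh.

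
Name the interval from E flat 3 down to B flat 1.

perfect 11th

Descending from Eb3 to Bb1 is the same interval as ascending Bb1 to Eb3.
B to E spans four letter names (B-C-D-E), plus an octave, so the interval is some kind of eleventh.
Counting semitones, Bb1→Eb3 is 17, which is the perfect eleventh.
(Equivalently, a compound perfect fourth: a perfect fourth plus an octave.)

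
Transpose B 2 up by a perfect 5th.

Five letter names up from B: F.
A perfect fifth spans 7 semitones, so from B2 the target pitch is F#3.

F-sharp 3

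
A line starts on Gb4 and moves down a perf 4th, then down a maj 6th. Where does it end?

Fb3

Gb4 down a perfect fourth → Db4 (5 semitones).
Down a major sixth from Db4: Fb3 (9 semitones down).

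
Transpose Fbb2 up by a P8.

An octave keeps the letter name F, an octave up from F.
Moving 12 semitones up from Fbb2 (the size of a perfect octave) reaches Fbb3.

Fbb3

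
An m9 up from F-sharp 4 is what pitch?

G 5

The ninth's letter: F up two letter names plus an octave → G.
Moving 13 semitones up from F#4 (the size of a minor ninth) reaches G5.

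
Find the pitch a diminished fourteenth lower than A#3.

Counting seven letter names plus an octave down from A lands on B.
Moving 21 semitones down from A#3 (the size of a diminished fourteenth) reaches B##1.

B##1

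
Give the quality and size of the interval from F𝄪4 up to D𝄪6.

F to D spans six letter names (F-G-A-B-C-D), plus an octave: a thirteenth.
F##4 to D##6 is 21 semitones, matching the major thirteenth exactly, so the quality is major.
(Equivalently, a compound major sixth: a major sixth plus an octave.)

major thirteenth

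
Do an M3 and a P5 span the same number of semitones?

A major third is 4 semitones but a perfect fifth is 7 semitones — different sizes.

No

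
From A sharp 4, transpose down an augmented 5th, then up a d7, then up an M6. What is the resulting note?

An augmented fifth down from A#4 is D4.
A diminished seventh up from D4 is Cb5.
A major sixth up from Cb5 is Ab5.

A flat 5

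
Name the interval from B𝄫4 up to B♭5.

B to B is the same letter name, plus an octave, so the interval is some kind of octave.
The perfect octave is 12 semitones; here we have 13, one semitone wider: augmented.

A8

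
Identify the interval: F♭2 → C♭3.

F to C spans five letter names (F-G-A-B-C) — that makes it a fifth of some quality.
The perfect fifth spans 7 semitones, and Fb2 to Cb3 is exactly 7 semitones — so this is a perfect fifth.

P5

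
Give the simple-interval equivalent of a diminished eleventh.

diminished 4th

Each octave removed subtracts seven from the number: 11 − 7 = 4.
Quality carries through unchanged, so the simple form is a diminished fourth.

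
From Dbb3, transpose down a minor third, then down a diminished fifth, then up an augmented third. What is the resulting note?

Dbb3 down a minor third → Bbb2 (3 semitones).
Bbb2 down a diminished fifth → Eb2 (6 semitones).
Up an augmented third from Eb2: G#2 (5 semitones up).

G#2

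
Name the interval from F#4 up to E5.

F to E spans seven letter names (F-G-A-B-C-D-E): a seventh.
At 10 semitones, F#4→E5 falls one short of a major seventh: minor.

minor 7th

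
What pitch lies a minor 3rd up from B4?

Three letter names up from B: D.
A minor third is 3 semitones; 3 semitones up from B4 gives D5.

D5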